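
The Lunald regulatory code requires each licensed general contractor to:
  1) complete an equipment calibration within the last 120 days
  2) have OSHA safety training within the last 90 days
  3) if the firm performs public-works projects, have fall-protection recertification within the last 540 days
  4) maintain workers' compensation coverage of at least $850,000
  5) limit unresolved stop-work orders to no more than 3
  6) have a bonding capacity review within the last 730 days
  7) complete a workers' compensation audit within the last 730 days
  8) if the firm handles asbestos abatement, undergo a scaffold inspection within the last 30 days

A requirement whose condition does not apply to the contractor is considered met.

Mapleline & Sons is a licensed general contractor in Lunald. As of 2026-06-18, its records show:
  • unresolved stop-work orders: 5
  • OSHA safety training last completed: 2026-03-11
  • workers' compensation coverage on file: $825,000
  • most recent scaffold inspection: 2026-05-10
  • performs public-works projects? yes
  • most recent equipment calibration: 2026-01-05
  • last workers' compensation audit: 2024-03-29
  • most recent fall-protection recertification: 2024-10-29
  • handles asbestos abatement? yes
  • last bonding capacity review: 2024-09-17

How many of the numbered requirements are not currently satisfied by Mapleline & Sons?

1. equipment calibration 164 days ago vs limit 120 → not met
2. OSHA safety training 99 days ago vs limit 90 → not met
3. condition 'performs public-works projects' holds; fall-protection recertification 597 days ago vs limit 540 → not met
4. workers' compensation coverage $825,000 < $850,000 → not met
5. unresolved stop-work orders 5 > 3 → not met
6. bonding capacity review 639 days ago vs limit 730 → met
7. workers' compensation audit 811 days ago vs limit 730 → not met
8. condition 'handles asbestos abatement' holds; scaffold inspection 39 days ago vs limit 30 → not met
Not met: 7 of 8

7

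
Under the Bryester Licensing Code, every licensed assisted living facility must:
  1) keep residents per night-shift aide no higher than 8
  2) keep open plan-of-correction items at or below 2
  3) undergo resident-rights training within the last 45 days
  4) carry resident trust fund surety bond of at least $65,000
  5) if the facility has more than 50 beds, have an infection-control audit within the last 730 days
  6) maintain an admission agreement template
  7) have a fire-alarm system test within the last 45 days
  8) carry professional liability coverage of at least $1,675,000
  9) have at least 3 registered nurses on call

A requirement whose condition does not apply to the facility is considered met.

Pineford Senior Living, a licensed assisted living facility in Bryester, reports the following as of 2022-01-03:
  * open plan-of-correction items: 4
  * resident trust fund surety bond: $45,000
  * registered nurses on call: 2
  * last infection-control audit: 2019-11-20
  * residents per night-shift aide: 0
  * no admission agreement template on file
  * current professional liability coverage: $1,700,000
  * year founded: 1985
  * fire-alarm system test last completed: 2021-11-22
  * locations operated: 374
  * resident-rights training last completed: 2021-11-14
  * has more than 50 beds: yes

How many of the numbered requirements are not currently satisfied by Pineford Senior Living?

6

1. residents per night-shift aide 0 ≤ 8 → met
2. open plan-of-correction items 4 > 2 → not met
3. resident-rights training 50 days ago vs limit 45 → not met
4. resident trust fund surety bond $45,000 < $65,000 → not met
5. condition 'has more than 50 beds' holds; infection-control audit 775 days ago vs limit 730 → not met
6. admission agreement template absent → not met
7. fire-alarm system test 42 days ago vs limit 45 → met
8. professional liability coverage $1,700,000 ≥ $1,675,000 → met
9. registered nurses on call 2 < 3 → not met
Not met: 6 of 9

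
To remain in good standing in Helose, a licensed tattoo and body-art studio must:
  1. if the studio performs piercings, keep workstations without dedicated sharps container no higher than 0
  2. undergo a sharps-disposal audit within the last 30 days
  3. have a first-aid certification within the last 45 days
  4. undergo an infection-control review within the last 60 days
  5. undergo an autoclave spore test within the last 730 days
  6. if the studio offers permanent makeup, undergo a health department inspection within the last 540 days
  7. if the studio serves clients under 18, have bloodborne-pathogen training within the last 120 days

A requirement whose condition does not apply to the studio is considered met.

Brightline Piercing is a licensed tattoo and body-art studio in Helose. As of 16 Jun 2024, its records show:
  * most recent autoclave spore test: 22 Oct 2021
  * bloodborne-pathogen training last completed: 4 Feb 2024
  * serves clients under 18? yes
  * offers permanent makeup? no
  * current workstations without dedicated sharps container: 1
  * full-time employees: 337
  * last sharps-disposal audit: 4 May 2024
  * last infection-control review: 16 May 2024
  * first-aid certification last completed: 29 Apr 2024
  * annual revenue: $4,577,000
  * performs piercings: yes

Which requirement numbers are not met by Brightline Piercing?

1. condition 'performs piercings' holds; workstations without dedicated sharps container 1 > 0 → not met
2. sharps-disposal audit 43 days ago vs limit 30 → not met
3. first-aid certification 48 days ago vs limit 45 → not met
4. infection-control review 31 days ago vs limit 60 → met
5. autoclave spore test 968 days ago vs limit 730 → not met
6. condition 'offers permanent makeup' does not hold → requirement n/a → met
7. condition 'serves clients under 18' holds; bloodborne-pathogen training 133 days ago vs limit 120 → not met
Not met: 1, 2, 3, 5, 7

1, 2, 3, 5, 7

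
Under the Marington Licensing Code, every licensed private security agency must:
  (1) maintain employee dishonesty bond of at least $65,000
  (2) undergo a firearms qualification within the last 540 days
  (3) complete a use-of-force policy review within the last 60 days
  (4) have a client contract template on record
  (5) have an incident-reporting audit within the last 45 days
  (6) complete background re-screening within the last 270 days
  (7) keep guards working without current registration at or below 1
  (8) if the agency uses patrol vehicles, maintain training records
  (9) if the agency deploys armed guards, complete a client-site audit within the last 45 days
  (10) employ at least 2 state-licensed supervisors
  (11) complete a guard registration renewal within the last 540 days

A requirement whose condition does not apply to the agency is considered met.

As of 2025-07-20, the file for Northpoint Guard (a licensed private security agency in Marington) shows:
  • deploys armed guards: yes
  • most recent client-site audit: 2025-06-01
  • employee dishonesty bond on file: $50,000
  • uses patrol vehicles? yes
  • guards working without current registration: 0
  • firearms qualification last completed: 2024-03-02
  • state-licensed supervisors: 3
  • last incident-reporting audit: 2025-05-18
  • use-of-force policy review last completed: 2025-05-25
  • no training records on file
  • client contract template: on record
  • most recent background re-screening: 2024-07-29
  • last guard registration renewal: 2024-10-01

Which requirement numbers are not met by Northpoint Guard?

1. employee dishonesty bond $50,000 < $65,000 → not met
2. firearms qualification 505 days ago vs limit 540 → met
3. use-of-force policy review 56 days ago vs limit 60 → met
4. client contract template present → met
5. incident-reporting audit 63 days ago vs limit 45 → not met
6. background re-screening 356 days ago vs limit 270 → not met
7. guards working without current registration 0 ≤ 1 → met
8. condition 'uses patrol vehicles' holds; training records absent → not met
9. condition 'deploys armed guards' holds; client-site audit 49 days ago vs limit 45 → not met
10. state-licensed supervisors 3 ≥ 2 → met
11. guard registration renewal 292 days ago vs limit 540 → met
Not met: 1, 5, 6, 8, 9

1, 5, 6, 8, 9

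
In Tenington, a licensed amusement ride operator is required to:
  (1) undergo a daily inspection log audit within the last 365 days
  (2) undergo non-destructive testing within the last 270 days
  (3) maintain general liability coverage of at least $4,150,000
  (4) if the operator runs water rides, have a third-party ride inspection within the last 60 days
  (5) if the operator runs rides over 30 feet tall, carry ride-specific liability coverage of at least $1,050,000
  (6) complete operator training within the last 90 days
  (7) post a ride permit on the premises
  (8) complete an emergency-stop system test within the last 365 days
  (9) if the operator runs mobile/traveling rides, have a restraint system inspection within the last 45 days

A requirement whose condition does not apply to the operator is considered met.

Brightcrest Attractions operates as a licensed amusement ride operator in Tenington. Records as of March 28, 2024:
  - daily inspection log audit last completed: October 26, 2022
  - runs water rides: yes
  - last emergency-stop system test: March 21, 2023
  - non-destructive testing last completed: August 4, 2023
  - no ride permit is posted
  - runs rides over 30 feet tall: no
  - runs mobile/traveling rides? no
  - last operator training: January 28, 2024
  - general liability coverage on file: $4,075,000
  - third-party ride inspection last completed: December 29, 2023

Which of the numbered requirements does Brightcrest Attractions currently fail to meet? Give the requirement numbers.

1. daily inspection log audit 519 days ago vs limit 365 → not met
2. non-destructive testing 237 days ago vs limit 270 → met
3. general liability coverage $4,075,000 < $4,150,000 → not met
4. condition 'runs water rides' holds; third-party ride inspection 90 days ago vs limit 60 → not met
5. condition 'runs rides over 30 feet tall' does not hold → requirement n/a → met
6. operator training 60 days ago vs limit 90 → met
7. ride permit absent → not met
8. emergency-stop system test 373 days ago vs limit 365 → not met
9. condition 'runs mobile/traveling rides' does not hold → requirement n/a → met
Not met: 1, 3, 4, 7, 8

1, 3, 4, 7, 8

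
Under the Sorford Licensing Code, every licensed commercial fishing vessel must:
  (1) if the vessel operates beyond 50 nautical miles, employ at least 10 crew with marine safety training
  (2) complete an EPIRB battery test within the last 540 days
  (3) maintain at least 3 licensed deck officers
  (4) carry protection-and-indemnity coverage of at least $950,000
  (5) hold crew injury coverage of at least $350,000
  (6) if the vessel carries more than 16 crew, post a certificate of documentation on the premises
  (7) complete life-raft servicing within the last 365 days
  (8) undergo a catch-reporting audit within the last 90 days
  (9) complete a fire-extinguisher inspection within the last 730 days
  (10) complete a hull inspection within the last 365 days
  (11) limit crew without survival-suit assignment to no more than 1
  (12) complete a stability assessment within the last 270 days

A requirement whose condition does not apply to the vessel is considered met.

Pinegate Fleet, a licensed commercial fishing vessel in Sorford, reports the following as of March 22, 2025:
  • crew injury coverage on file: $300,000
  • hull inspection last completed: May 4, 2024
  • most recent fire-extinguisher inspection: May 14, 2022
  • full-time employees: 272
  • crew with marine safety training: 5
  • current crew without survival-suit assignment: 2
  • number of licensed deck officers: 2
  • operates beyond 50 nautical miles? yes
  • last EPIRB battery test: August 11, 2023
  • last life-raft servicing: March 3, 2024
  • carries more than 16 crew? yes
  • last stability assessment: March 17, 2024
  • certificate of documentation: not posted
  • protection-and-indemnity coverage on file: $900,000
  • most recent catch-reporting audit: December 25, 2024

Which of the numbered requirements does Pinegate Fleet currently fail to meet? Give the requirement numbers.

1, 2, 3, 4, 5, 6, 7, 9, 11, 12

1. condition 'operates beyond 50 nautical miles' holds; crew with marine safety training 5 < 10 → not met
2. EPIRB battery test 589 days ago vs limit 540 → not met
3. licensed deck officers 2 < 3 → not met
4. protection-and-indemnity coverage $900,000 < $950,000 → not met
5. crew injury coverage $300,000 < $350,000 → not met
6. condition 'carries more than 16 crew' holds; certificate of documentation absent → not met
7. life-raft servicing 384 days ago vs limit 365 → not met
8. catch-reporting audit 87 days ago vs limit 90 → met
9. fire-extinguisher inspection 1043 days ago vs limit 730 → not met
10. hull inspection 322 days ago vs limit 365 → met
11. crew without survival-suit assignment 2 > 1 → not met
12. stability assessment 370 days ago vs limit 270 → not met
Not met: 1, 2, 3, 4, 5, 6, 7, 9, 11, 12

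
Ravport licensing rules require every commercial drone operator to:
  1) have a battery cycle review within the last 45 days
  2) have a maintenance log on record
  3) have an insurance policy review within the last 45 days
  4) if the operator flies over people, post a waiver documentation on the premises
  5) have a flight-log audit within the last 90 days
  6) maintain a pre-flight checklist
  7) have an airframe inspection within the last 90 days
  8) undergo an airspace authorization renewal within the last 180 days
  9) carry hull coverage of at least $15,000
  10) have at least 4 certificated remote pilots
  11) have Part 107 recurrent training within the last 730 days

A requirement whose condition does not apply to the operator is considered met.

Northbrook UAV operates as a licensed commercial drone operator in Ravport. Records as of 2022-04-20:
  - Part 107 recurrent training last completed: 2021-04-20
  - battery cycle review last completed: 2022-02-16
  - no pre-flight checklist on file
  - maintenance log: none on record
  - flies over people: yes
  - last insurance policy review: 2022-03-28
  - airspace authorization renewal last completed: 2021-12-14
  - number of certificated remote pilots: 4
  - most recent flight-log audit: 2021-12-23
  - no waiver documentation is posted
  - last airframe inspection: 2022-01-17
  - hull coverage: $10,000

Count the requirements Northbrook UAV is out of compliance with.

7

1. battery cycle review 63 days ago vs limit 45 → not met
2. maintenance log absent → not met
3. insurance policy review 23 days ago vs limit 45 → met
4. condition 'flies over people' holds; waiver documentation absent → not met
5. flight-log audit 118 days ago vs limit 90 → not met
6. pre-flight checklist absent → not met
7. airframe inspection 93 days ago vs limit 90 → not met
8. airspace authorization renewal 127 days ago vs limit 180 → met
9. hull coverage $10,000 < $15,000 → not met
10. certificated remote pilots 4 ≥ 4 → met
11. Part 107 recurrent training 365 days ago vs limit 730 → met
Not met: 7 of 11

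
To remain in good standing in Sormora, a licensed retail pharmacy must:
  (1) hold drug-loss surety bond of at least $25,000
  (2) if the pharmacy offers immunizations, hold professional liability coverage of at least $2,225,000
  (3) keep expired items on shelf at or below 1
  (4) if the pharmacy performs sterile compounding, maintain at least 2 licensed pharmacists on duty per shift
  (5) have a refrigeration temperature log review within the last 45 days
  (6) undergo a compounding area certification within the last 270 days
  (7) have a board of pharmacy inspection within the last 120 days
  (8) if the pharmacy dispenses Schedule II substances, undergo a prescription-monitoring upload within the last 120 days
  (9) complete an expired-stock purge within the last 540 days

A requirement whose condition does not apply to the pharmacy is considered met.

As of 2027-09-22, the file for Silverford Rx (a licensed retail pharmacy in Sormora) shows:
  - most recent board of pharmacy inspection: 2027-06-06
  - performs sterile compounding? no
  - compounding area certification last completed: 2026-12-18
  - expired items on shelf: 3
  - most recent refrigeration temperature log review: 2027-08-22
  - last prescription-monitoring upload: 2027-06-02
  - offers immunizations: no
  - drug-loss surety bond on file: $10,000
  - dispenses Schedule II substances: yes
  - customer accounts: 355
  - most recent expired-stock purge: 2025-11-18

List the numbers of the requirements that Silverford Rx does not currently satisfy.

1. drug-loss surety bond $10,000 < $25,000 → not met
2. condition 'offers immunizations' does not hold → requirement n/a → met
3. expired items on shelf 3 > 1 → not met
4. condition 'performs sterile compounding' does not hold → requirement n/a → met
5. refrigeration temperature log review 31 days ago vs limit 45 → met
6. compounding area certification 278 days ago vs limit 270 → not met
7. board of pharmacy inspection 108 days ago vs limit 120 → met
8. condition 'dispenses Schedule II substances' holds; prescription-monitoring upload 112 days ago vs limit 120 → met
9. expired-stock purge 673 days ago vs limit 540 → not met
Not met: 1, 3, 6, 9

1, 3, 6, 9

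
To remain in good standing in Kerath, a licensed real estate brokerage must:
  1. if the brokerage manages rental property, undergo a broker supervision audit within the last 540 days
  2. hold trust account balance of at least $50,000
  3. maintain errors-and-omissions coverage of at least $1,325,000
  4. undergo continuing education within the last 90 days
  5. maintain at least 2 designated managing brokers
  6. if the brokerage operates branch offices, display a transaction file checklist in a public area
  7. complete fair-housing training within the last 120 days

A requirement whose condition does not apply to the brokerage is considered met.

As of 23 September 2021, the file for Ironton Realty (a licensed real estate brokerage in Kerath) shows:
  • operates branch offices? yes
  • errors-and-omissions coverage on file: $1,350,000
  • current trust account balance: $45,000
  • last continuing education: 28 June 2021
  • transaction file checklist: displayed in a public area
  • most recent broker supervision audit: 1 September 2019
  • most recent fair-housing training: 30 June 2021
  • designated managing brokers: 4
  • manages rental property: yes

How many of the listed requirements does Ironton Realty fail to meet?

1. condition 'manages rental property' holds; broker supervision audit 753 days ago vs limit 540 → not met
2. trust account balance $45,000 < $50,000 → not met
3. errors-and-omissions coverage $1,350,000 ≥ $1,325,000 → met
4. continuing education 87 days ago vs limit 90 → met
5. designated managing brokers 4 ≥ 2 → met
6. condition 'operates branch offices' holds; transaction file checklist present → met
7. fair-housing training 85 days ago vs limit 120 → met
Not met: 2 of 7

2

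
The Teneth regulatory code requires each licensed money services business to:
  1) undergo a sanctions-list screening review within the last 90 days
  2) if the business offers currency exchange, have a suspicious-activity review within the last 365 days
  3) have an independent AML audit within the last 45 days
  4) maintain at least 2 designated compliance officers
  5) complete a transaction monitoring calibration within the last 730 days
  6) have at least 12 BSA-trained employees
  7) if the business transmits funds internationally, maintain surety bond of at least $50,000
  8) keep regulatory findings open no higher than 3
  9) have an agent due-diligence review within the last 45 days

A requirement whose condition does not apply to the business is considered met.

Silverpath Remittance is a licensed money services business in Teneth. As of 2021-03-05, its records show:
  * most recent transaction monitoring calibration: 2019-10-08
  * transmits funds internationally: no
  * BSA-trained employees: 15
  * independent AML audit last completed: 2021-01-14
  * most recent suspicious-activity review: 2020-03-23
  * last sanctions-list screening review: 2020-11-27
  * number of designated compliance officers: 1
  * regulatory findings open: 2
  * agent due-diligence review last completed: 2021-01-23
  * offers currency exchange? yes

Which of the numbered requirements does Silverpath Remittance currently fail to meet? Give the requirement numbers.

1, 3, 4

1. sanctions-list screening review 98 days ago vs limit 90 → not met
2. condition 'offers currency exchange' holds; suspicious-activity review 347 days ago vs limit 365 → met
3. independent AML audit 50 days ago vs limit 45 → not met
4. designated compliance officers 1 < 2 → not met
5. transaction monitoring calibration 514 days ago vs limit 730 → met
6. BSA-trained employees 15 ≥ 12 → met
7. condition 'transmits funds internationally' does not hold → requirement n/a → met
8. regulatory findings open 2 ≤ 3 → met
9. agent due-diligence review 41 days ago vs limit 45 → met
Not met: 1, 3, 4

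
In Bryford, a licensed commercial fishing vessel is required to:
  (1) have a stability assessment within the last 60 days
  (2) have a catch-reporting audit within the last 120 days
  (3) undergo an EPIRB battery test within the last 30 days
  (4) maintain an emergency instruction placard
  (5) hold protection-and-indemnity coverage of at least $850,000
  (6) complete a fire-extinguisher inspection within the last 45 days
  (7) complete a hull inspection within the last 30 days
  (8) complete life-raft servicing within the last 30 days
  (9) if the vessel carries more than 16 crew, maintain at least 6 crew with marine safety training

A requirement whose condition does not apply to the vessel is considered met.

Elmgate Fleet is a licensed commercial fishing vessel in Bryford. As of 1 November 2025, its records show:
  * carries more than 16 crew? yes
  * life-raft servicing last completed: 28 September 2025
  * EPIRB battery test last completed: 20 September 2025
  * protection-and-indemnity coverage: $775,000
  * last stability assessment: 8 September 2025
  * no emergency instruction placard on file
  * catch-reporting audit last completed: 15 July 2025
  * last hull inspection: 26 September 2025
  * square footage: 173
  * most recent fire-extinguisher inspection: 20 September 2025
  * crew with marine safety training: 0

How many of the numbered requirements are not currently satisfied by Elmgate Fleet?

1. stability assessment 54 days ago vs limit 60 → met
2. catch-reporting audit 109 days ago vs limit 120 → met
3. EPIRB battery test 42 days ago vs limit 30 → not met
4. emergency instruction placard absent → not met
5. protection-and-indemnity coverage $775,000 < $850,000 → not met
6. fire-extinguisher inspection 42 days ago vs limit 45 → met
7. hull inspection 36 days ago vs limit 30 → not met
8. life-raft servicing 34 days ago vs limit 30 → not met
9. condition 'carries more than 16 crew' holds; crew with marine safety training 0 < 6 → not met
Not met: 6 of 9

6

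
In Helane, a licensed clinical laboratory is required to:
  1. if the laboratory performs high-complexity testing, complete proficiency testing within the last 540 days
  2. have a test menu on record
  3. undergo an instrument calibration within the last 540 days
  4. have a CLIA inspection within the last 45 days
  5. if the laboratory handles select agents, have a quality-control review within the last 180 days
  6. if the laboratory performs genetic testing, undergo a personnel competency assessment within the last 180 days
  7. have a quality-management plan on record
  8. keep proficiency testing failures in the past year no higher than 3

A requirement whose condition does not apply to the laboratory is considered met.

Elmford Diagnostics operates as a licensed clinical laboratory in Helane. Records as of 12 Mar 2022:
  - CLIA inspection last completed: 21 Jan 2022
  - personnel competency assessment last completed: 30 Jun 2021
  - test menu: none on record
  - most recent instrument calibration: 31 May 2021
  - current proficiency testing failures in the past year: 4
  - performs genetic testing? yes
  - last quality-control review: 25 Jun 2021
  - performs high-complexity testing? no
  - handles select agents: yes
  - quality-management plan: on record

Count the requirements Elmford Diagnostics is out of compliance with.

5

1. condition 'performs high-complexity testing' does not hold → requirement n/a → met
2. test menu absent → not met
3. instrument calibration 285 days ago vs limit 540 → met
4. CLIA inspection 50 days ago vs limit 45 → not met
5. condition 'handles select agents' holds; quality-control review 260 days ago vs limit 180 → not met
6. condition 'performs genetic testing' holds; personnel competency assessment 255 days ago vs limit 180 → not met
7. quality-management plan present → met
8. proficiency testing failures in the past year 4 > 3 → not met
Not met: 5 of 8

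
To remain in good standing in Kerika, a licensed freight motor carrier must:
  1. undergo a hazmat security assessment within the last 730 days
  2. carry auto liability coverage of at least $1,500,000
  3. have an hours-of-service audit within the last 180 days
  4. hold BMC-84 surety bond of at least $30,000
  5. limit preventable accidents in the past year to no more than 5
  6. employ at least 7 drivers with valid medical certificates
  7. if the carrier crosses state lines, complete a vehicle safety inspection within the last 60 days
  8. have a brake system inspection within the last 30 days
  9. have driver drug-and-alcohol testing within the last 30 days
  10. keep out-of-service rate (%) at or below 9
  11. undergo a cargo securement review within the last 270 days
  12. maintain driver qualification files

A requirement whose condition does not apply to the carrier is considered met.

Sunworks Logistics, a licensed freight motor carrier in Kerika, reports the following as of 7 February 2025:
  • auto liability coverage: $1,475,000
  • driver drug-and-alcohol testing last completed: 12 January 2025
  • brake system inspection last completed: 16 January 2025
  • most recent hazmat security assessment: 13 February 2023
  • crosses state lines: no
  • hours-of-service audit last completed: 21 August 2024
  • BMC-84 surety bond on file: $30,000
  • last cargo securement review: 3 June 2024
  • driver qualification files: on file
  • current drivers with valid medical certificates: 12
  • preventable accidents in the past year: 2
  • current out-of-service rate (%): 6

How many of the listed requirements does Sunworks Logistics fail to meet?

1. hazmat security assessment 725 days ago vs limit 730 → met
2. auto liability coverage $1,475,000 < $1,500,000 → not met
3. hours-of-service audit 170 days ago vs limit 180 → met
4. BMC-84 surety bond $30,000 ≥ $30,000 → met
5. preventable accidents in the past year 2 ≤ 5 → met
6. drivers with valid medical certificates 12 ≥ 7 → met
7. condition 'crosses state lines' does not hold → requirement n/a → met
8. brake system inspection 22 days ago vs limit 30 → met
9. driver drug-and-alcohol testing 26 days ago vs limit 30 → met
10. out-of-service rate (%) 6 ≤ 9 → met
11. cargo securement review 249 days ago vs limit 270 → met
12. driver qualification files present → met
Not met: 1 of 12

1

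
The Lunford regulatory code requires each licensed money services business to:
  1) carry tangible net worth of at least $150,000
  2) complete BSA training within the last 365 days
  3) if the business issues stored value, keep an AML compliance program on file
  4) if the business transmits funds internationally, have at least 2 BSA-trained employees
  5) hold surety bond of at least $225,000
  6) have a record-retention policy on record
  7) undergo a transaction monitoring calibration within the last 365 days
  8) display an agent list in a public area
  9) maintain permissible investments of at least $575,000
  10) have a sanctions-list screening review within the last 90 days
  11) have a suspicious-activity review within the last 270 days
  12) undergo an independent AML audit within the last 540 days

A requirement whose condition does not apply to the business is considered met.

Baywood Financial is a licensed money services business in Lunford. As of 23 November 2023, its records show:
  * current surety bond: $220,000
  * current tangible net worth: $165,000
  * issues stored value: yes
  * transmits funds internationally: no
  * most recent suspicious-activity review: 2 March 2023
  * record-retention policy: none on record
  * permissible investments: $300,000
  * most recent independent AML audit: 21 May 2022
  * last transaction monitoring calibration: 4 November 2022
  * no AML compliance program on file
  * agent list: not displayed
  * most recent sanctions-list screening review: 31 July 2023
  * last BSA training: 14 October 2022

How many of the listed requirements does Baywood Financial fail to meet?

1. tangible net worth $165,000 ≥ $150,000 → met
2. BSA training 405 days ago vs limit 365 → not met
3. condition 'issues stored value' holds; AML compliance program absent → not met
4. condition 'transmits funds internationally' does not hold → requirement n/a → met
5. surety bond $220,000 < $225,000 → not met
6. record-retention policy absent → not met
7. transaction monitoring calibration 384 days ago vs limit 365 → not met
8. agent list absent → not met
9. permissible investments $300,000 < $575,000 → not met
10. sanctions-list screening review 115 days ago vs limit 90 → not met
11. suspicious-activity review 266 days ago vs limit 270 → met
12. independent AML audit 551 days ago vs limit 540 → not met
Not met: 9 of 12

9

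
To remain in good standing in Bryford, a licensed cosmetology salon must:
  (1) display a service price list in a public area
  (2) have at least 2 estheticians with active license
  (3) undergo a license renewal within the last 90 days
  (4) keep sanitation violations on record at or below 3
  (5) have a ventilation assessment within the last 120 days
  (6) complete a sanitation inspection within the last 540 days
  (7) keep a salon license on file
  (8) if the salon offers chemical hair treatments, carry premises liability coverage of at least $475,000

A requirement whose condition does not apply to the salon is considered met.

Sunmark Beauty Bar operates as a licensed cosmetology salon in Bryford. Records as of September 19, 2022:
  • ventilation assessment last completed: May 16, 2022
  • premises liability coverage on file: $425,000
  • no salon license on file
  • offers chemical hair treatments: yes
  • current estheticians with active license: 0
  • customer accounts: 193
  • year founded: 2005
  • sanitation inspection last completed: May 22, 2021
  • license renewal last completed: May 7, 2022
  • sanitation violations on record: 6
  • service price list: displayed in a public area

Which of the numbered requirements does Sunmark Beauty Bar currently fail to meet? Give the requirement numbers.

1. service price list present → met
2. estheticians with active license 0 < 2 → not met
3. license renewal 135 days ago vs limit 90 → not met
4. sanitation violations on record 6 > 3 → not met
5. ventilation assessment 126 days ago vs limit 120 → not met
6. sanitation inspection 485 days ago vs limit 540 → met
7. salon license absent → not met
8. condition 'offers chemical hair treatments' holds; premises liability coverage $425,000 < $475,000 → not met
Not met: 2, 3, 4, 5, 7, 8

2, 3, 4, 5, 7, 8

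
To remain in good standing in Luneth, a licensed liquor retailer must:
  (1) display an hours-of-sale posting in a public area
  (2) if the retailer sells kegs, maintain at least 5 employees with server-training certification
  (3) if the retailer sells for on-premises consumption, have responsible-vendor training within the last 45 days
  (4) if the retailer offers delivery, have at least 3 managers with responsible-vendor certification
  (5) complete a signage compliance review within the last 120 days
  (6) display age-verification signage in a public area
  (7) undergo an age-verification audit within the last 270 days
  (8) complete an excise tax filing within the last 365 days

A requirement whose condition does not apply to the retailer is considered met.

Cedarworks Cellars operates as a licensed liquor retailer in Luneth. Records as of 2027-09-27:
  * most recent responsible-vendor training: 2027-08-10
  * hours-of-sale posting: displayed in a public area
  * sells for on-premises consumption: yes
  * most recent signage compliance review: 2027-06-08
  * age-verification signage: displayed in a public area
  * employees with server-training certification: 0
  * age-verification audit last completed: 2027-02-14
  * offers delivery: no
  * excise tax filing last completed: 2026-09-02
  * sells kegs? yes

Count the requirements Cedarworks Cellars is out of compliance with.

3

1. hours-of-sale posting present → met
2. condition 'sells kegs' holds; employees with server-training certification 0 < 5 → not met
3. condition 'sells for on-premises consumption' holds; responsible-vendor training 48 days ago vs limit 45 → not met
4. condition 'offers delivery' does not hold → requirement n/a → met
5. signage compliance review 111 days ago vs limit 120 → met
6. age-verification signage present → met
7. age-verification audit 225 days ago vs limit 270 → met
8. excise tax filing 390 days ago vs limit 365 → not met
Not met: 3 of 8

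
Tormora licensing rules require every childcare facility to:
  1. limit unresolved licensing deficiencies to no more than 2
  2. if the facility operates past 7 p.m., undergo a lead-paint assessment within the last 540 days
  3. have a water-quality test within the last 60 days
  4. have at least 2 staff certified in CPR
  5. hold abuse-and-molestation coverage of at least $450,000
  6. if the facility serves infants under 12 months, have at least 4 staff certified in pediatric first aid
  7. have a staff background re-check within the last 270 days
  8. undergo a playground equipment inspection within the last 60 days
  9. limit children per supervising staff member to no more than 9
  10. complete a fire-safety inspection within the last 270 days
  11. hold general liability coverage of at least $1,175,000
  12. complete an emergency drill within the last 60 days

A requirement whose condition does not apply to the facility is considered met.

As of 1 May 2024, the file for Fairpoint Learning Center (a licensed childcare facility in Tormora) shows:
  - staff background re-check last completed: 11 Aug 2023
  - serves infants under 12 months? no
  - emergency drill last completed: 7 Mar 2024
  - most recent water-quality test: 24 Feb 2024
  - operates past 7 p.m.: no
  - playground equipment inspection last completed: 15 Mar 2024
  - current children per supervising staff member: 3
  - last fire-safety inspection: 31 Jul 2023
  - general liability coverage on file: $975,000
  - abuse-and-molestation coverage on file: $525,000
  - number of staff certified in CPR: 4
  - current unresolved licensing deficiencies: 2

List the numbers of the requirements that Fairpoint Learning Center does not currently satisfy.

3, 10, 11

1. unresolved licensing deficiencies 2 ≤ 2 → met
2. condition 'operates past 7 p.m.' does not hold → requirement n/a → met
3. water-quality test 67 days ago vs limit 60 → not met
4. staff certified in CPR 4 ≥ 2 → met
5. abuse-and-molestation coverage $525,000 ≥ $450,000 → met
6. condition 'serves infants under 12 months' does not hold → requirement n/a → met
7. staff background re-check 264 days ago vs limit 270 → met
8. playground equipment inspection 47 days ago vs limit 60 → met
9. children per supervising staff member 3 ≤ 9 → met
10. fire-safety inspection 275 days ago vs limit 270 → not met
11. general liability coverage $975,000 < $1,175,000 → not met
12. emergency drill 55 days ago vs limit 60 → met
Not met: 3, 10, 11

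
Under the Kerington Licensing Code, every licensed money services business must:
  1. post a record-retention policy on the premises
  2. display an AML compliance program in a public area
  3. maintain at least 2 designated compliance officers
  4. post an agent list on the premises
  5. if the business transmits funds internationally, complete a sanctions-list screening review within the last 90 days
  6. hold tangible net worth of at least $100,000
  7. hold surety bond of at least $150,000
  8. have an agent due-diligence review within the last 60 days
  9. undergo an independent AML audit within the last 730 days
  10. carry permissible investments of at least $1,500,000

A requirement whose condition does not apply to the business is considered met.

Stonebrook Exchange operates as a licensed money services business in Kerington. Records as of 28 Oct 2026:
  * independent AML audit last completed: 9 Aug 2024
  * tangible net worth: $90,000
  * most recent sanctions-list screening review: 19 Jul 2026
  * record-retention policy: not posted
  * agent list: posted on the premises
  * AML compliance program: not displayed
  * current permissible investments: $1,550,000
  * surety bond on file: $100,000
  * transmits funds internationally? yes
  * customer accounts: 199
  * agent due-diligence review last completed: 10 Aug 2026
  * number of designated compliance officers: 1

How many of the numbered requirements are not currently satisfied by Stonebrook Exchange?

8

1. record-retention policy absent → not met
2. AML compliance program absent → not met
3. designated compliance officers 1 < 2 → not met
4. agent list present → met
5. condition 'transmits funds internationally' holds; sanctions-list screening review 101 days ago vs limit 90 → not met
6. tangible net worth $90,000 < $100,000 → not met
7. surety bond $100,000 < $150,000 → not met
8. agent due-diligence review 79 days ago vs limit 60 → not met
9. independent AML audit 810 days ago vs limit 730 → not met
10. permissible investments $1,550,000 ≥ $1,500,000 → met
Not met: 8 of 10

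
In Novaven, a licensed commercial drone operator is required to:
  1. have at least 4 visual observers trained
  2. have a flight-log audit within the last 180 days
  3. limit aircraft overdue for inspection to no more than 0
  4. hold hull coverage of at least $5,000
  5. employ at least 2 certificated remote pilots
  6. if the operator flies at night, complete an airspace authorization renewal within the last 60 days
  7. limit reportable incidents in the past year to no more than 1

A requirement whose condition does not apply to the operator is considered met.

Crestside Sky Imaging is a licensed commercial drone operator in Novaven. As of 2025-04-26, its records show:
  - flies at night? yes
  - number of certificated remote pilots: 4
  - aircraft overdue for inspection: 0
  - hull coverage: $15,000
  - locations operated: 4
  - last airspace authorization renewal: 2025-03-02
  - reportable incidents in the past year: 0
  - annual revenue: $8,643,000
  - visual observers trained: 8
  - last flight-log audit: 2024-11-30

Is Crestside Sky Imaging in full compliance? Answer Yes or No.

1. visual observers trained 8 ≥ 4 → met
2. flight-log audit 147 days ago vs limit 180 → met
3. aircraft overdue for inspection 0 ≤ 0 → met
4. hull coverage $15,000 ≥ $5,000 → met
5. certificated remote pilots 4 ≥ 2 → met
6. condition 'flies at night' holds; airspace authorization renewal 55 days ago vs limit 60 → met
7. reportable incidents in the past year 0 ≤ 1 → met
All met.

Yes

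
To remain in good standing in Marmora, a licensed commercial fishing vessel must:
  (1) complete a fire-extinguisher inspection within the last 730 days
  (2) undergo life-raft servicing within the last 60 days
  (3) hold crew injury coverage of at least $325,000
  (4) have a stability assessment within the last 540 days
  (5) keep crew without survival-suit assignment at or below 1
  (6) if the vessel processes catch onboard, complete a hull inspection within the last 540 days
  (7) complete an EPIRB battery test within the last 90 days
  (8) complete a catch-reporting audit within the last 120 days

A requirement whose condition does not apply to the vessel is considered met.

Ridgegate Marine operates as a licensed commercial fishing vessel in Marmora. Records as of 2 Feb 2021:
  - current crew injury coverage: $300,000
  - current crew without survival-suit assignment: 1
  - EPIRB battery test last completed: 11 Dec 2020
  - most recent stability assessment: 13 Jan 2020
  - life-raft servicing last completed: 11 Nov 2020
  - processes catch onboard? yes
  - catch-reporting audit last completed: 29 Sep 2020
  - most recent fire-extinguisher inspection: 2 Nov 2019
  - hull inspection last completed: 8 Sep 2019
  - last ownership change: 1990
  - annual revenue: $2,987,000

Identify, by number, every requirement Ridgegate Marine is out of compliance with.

2, 3, 8

1. fire-extinguisher inspection 458 days ago vs limit 730 → met
2. life-raft servicing 83 days ago vs limit 60 → not met
3. crew injury coverage $300,000 < $325,000 → not met
4. stability assessment 386 days ago vs limit 540 → met
5. crew without survival-suit assignment 1 ≤ 1 → met
6. condition 'processes catch onboard' holds; hull inspection 513 days ago vs limit 540 → met
7. EPIRB battery test 53 days ago vs limit 90 → met
8. catch-reporting audit 126 days ago vs limit 120 → not met
Not met: 2, 3, 8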